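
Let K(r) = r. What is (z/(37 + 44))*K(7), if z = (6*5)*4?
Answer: 280/27 ≈ 10.370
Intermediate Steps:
z = 120 (z = 30*4 = 120)
(z/(37 + 44))*K(7) = (120/(37 + 44))*7 = (120/81)*7 = (120*(1/81))*7 = (40/27)*7 = 280/27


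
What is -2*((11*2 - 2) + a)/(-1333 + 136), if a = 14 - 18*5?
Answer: -16/171 ≈ -0.093567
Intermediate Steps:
a = -76 (a = 14 - 90 = -76)
-2*((11*2 - 2) + a)/(-1333 + 136) = -2*((11*2 - 2) - 76)/(-1333 + 136) = -2*((22 - 2) - 76)/(-1197) = -2*(20 - 76)*(-1)/1197 = -(-112)*(-1)/1197 = -2*8/171 = -16/171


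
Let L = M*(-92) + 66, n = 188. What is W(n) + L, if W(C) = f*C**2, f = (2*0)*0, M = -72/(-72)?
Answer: -26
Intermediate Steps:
M = 1 (M = -72*(-1/72) = 1)
L = -26 (L = 1*(-92) + 66 = -92 + 66 = -26)
f = 0 (f = 0*0 = 0)
W(C) = 0 (W(C) = 0*C**2 = 0)
W(n) + L = 0 - 26 = -26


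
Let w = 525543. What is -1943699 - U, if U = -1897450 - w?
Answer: 479294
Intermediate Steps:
U = -2422993 (U = -1897450 - 1*525543 = -1897450 - 525543 = -2422993)
-1943699 - U = -1943699 - 1*(-2422993) = -1943699 + 2422993 = 479294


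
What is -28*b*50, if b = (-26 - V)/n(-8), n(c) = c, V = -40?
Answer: 2450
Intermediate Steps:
b = -7/4 (b = (-26 - 1*(-40))/(-8) = (-26 + 40)*(-⅛) = 14*(-⅛) = -7/4 ≈ -1.7500)
-28*b*50 = -28*(-7/4)*50 = 49*50 = 2450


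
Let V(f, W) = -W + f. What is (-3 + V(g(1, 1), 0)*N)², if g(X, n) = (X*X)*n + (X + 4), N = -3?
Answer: 441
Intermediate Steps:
g(X, n) = 4 + X + n*X² (g(X, n) = X²*n + (4 + X) = n*X² + (4 + X) = 4 + X + n*X²)
V(f, W) = f - W
(-3 + V(g(1, 1), 0)*N)² = (-3 + ((4 + 1 + 1*1²) - 1*0)*(-3))² = (-3 + ((4 + 1 + 1*1) + 0)*(-3))² = (-3 + ((4 + 1 + 1) + 0)*(-3))² = (-3 + (6 + 0)*(-3))² = (-3 + 6*(-3))² = (-3 - 18)² = (-21)² = 441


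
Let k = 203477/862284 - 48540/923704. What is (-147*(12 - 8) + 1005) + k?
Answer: 41535573410845/99561897492 ≈ 417.18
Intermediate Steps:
k = 18262156681/99561897492 (k = 203477*(1/862284) - 48540*1/923704 = 203477/862284 - 12135/230926 = 18262156681/99561897492 ≈ 0.18343)
(-147*(12 - 8) + 1005) + k = (-147*(12 - 8) + 1005) + 18262156681/99561897492 = (-147*4 + 1005) + 18262156681/99561897492 = (-588 + 1005) + 18262156681/99561897492 = 417 + 18262156681/99561897492 = 41535573410845/99561897492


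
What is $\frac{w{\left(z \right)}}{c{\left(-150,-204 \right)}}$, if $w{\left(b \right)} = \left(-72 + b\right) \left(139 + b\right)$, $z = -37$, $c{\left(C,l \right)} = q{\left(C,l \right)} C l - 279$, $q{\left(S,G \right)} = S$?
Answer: $\frac{3706}{1530093} \approx 0.0024221$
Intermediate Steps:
$c{\left(C,l \right)} = -279 + l C^{2}$ ($c{\left(C,l \right)} = C C l - 279 = C^{2} l - 279 = l C^{2} - 279 = -279 + l C^{2}$)
$\frac{w{\left(z \right)}}{c{\left(-150,-204 \right)}} = \frac{-10008 + \left(-37\right)^{2} + 67 \left(-37\right)}{-279 - 204 \left(-150\right)^{2}} = \frac{-10008 + 1369 - 2479}{-279 - 4590000} = - \frac{11118}{-279 - 4590000} = - \frac{11118}{-4590279} = \left(-11118\right) \left(- \frac{1}{4590279}\right) = \frac{3706}{1530093}$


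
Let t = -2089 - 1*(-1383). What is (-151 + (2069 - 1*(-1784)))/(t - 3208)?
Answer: -1851/1957 ≈ -0.94584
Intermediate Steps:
t = -706 (t = -2089 + 1383 = -706)
(-151 + (2069 - 1*(-1784)))/(t - 3208) = (-151 + (2069 - 1*(-1784)))/(-706 - 3208) = (-151 + (2069 + 1784))/(-3914) = (-151 + 3853)*(-1/3914) = 3702*(-1/3914) = -1851/1957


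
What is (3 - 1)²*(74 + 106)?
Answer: 720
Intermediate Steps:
(3 - 1)²*(74 + 106) = 2²*180 = 4*180 = 720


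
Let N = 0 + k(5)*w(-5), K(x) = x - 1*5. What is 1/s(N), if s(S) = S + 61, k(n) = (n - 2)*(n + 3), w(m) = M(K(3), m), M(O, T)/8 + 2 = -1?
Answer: -1/515 ≈ -0.0019417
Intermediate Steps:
K(x) = -5 + x (K(x) = x - 5 = -5 + x)
M(O, T) = -24 (M(O, T) = -16 + 8*(-1) = -16 - 8 = -24)
w(m) = -24
k(n) = (-2 + n)*(3 + n)
N = -576 (N = 0 + (-6 + 5 + 5**2)*(-24) = 0 + (-6 + 5 + 25)*(-24) = 0 + 24*(-24) = 0 - 576 = -576)
s(S) = 61 + S
1/s(N) = 1/(61 - 576) = 1/(-515) = -1/515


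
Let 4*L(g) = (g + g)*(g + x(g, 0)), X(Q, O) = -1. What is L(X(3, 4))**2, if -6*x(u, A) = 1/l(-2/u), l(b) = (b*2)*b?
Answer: 2401/9216 ≈ 0.26053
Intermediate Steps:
l(b) = 2*b**2 (l(b) = (2*b)*b = 2*b**2)
x(u, A) = -u**2/48 (x(u, A) = -u**2/8/6 = -u**2/48)
L(g) = g*(g - g**2/48)/2 (L(g) = ((g + g)*(g - g**2/48))/4 = ((2*g)*(g - g**2/48))/4 = (2*g*(g - g**2/48))/4 = g*(g - g**2/48)/2)
L(X(3, 4))**2 = ((1/96)*(-1)**2*(48 - 1*(-1)))**2 = ((1/96)*1*(48 + 1))**2 = ((1/96)*1*49)**2 = (49/96)**2 = 2401/9216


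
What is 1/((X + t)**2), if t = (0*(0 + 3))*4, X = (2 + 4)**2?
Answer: 1/1296 ≈ 0.00077160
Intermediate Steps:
X = 36 (X = 6**2 = 36)
t = 0 (t = (0*3)*4 = 0*4 = 0)
1/((X + t)**2) = 1/((36 + 0)**2) = 1/(36**2) = 1/1296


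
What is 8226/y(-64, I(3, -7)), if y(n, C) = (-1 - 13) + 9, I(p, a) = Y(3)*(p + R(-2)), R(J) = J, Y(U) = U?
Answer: -8226/5 ≈ -1645.2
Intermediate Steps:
I(p, a) = -6 + 3*p (I(p, a) = 3*(p - 2) = 3*(-2 + p) = -6 + 3*p)
y(n, C) = -5 (y(n, C) = -14 + 9 = -5)
8226/y(-64, I(3, -7)) = 8226/(-5) = 8226*(-⅕) = -8226/5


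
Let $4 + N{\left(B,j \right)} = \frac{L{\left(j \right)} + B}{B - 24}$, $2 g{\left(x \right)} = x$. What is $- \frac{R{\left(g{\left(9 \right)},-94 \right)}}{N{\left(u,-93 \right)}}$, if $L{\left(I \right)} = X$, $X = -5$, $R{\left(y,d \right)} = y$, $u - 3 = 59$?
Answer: $\frac{9}{5} \approx 1.8$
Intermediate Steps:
$u = 62$ ($u = 3 + 59 = 62$)
$g{\left(x \right)} = \frac{x}{2}$
$L{\left(I \right)} = -5$
$N{\left(B,j \right)} = -4 + \frac{-5 + B}{-24 + B}$ ($N{\left(B,j \right)} = -4 + \frac{-5 + B}{B - 24} = -4 + \frac{-5 + B}{-24 + B}$)
$- \frac{R{\left(g{\left(9 \right)},-94 \right)}}{N{\left(u,-93 \right)}} = - \frac{\frac{1}{2} \cdot 9}{\frac{1}{-24 + 62} \left(91 - 186\right)} = - \frac{9}{2 \frac{91 - 186}{38}} = - \frac{9}{2 \cdot \frac{1}{38} \left(-95\right)} = - \frac{9}{2 \left(- \frac{5}{2}\right)} = - \frac{9 \left(-2\right)}{2 \cdot 5} = \left(-1\right) \left(- \frac{9}{5}\right) = \frac{9}{5}$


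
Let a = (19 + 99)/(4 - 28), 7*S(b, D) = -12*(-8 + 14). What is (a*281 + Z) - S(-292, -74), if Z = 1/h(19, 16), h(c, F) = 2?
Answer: -115147/84 ≈ -1370.8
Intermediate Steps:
S(b, D) = -72/7 (S(b, D) = (-12*(-8 + 14))/7 = (-12*6)/7 = (⅐)*(-72) = -72/7)
Z = ½ (Z = 1/2 = ½ ≈ 0.50000)
a = -59/12 (a = 118/(-24) = 118*(-1/24) = -59/12 ≈ -4.9167)
(a*281 + Z) - S(-292, -74) = (-59/12*281 + ½) - 1*(-72/7) = (-16579/12 + ½) + 72/7 = -16573/12 + 72/7 = -115147/84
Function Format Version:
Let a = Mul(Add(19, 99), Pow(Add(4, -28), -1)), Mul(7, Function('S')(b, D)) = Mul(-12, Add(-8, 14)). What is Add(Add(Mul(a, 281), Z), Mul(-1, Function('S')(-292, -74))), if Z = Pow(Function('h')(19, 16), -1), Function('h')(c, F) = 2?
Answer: Rational(-115147, 84) ≈ -1370.8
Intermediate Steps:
Function('S')(b, D) = Rational(-72, 7) (Function('S')(b, D) = Mul(Rational(1, 7), Mul(-12, Add(-8, 14))) = Mul(Rational(1, 7), Mul(-12, 6)) = Mul(Rational(1, 7), -72) = Rational(-72, 7))
Z = Rational(1, 2) (Z = Pow(2, -1) = Rational(1, 2) ≈ 0.50000)
a = Rational(-59, 12) (a = Mul(118, Pow(-24, -1)) = Mul(118, Rational(-1, 24)) = Rational(-59, 12) ≈ -4.9167)
Add(Add(Mul(a, 281), Z), Mul(-1, Function('S')(-292, -74))) = Add(Add(Mul(Rational(-59, 12), 281), Rational(1, 2)), Mul(-1, Rational(-72, 7))) = Add(Add(Rational(-16579, 12), Rational(1, 2)), Rational(72, 7)) = Add(Rational(-16573, 12), Rational(72, 7)) = Rational(-115147, 84)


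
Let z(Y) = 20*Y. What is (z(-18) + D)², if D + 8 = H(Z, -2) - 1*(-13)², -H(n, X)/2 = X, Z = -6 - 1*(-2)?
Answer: 284089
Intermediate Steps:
Z = -4 (Z = -6 + 2 = -4)
H(n, X) = -2*X
D = -173 (D = -8 + (-2*(-2) - 1*(-13)²) = -8 + (4 - 1*169) = -8 + (4 - 169) = -8 - 165 = -173)
(z(-18) + D)² = (20*(-18) - 173)² = (-360 - 173)² = (-533)² = 284089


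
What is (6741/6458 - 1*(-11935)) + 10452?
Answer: 144581987/6458 ≈ 22388.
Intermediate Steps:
(6741/6458 - 1*(-11935)) + 10452 = (6741*(1/6458) + 11935) + 10452 = (6741/6458 + 11935) + 10452 = 77082971/6458 + 10452 = 144581987/6458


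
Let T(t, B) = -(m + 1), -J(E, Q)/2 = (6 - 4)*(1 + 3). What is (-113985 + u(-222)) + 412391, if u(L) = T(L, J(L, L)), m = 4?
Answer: 298401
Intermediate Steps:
J(E, Q) = -16 (J(E, Q) = -2*(6 - 4)*(1 + 3) = -4*4 = -2*8 = -16)
T(t, B) = -5 (T(t, B) = -(4 + 1) = -1*5 = -5)
u(L) = -5
(-113985 + u(-222)) + 412391 = (-113985 - 5) + 412391 = -113990 + 412391 = 298401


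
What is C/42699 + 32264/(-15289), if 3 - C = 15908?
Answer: -1620812081/652825011 ≈ -2.4828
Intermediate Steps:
C = -15905 (C = 3 - 1*15908 = 3 - 15908 = -15905)
C/42699 + 32264/(-15289) = -15905/42699 + 32264/(-15289) = -15905*1/42699 + 32264*(-1/15289) = -15905/42699 - 32264/15289 = -1620812081/652825011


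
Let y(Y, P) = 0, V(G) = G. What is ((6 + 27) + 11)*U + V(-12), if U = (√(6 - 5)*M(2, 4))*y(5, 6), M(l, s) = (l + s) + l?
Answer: -12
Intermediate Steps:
M(l, s) = s + 2*l
U = 0 (U = (√(6 - 5)*(4 + 2*2))*0 = (√1*(4 + 4))*0 = (1*8)*0 = 8*0 = 0)
((6 + 27) + 11)*U + V(-12) = ((6 + 27) + 11)*0 - 12 = (33 + 11)*0 - 12 = 44*0 - 12 = 0 - 12 = -12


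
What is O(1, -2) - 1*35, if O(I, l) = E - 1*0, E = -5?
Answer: -40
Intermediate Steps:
O(I, l) = -5 (O(I, l) = -5 - 1*0 = -5 + 0 = -5)
O(1, -2) - 1*35 = -5 - 1*35 = -5 - 35 = -40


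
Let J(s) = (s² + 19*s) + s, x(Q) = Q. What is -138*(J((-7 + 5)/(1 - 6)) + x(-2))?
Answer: -21252/25 ≈ -850.08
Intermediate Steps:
J(s) = s² + 20*s
-138*(J((-7 + 5)/(1 - 6)) + x(-2)) = -138*(((-7 + 5)/(1 - 6))*(20 + (-7 + 5)/(1 - 6)) - 2) = -138*((-2/(-5))*(20 - 2/(-5)) - 2) = -138*((-2*(-⅕))*(20 - 2*(-⅕)) - 2) = -138*(2*(20 + ⅖)/5 - 2) = -138*((⅖)*(102/5) - 2) = -138*(204/25 - 2) = -138*154/25 = -21252/25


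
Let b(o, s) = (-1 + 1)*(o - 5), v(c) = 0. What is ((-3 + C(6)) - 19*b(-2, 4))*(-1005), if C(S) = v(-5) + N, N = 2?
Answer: 1005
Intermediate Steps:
b(o, s) = 0 (b(o, s) = 0*(-5 + o) = 0)
C(S) = 2 (C(S) = 0 + 2 = 2)
((-3 + C(6)) - 19*b(-2, 4))*(-1005) = ((-3 + 2) - 19*0)*(-1005) = (-1 + 0)*(-1005) = -1*(-1005) = 1005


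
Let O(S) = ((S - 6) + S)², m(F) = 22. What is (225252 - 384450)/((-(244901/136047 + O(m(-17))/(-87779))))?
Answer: 1901153598250374/21300713011 ≈ 89253.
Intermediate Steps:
O(S) = (-6 + 2*S)² (O(S) = ((-6 + S) + S)² = (-6 + 2*S)²)
(225252 - 384450)/((-(244901/136047 + O(m(-17))/(-87779)))) = (225252 - 384450)/((-(244901/136047 + (4*(-3 + 22)²)/(-87779)))) = -159198*(-1/(244901*(1/136047) + (4*19²)*(-1/87779))) = -159198*(-1/(244901/136047 + (4*361)*(-1/87779))) = -159198*(-1/(244901/136047 + 1444*(-1/87779))) = -159198*(-1/(244901/136047 - 1444/87779)) = -159198/((-1*21300713011/11942069613)) = -159198/(-21300713011/11942069613) = -159198*(-11942069613/21300713011) = 1901153598250374/21300713011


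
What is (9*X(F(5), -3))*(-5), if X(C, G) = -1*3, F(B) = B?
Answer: 135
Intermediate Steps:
X(C, G) = -3
(9*X(F(5), -3))*(-5) = (9*(-3))*(-5) = -27*(-5) = 135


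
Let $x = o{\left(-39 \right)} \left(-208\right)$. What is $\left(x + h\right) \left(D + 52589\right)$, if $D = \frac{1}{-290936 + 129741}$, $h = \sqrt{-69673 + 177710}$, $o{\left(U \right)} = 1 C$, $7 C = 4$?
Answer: $- \frac{7052933766528}{1128365} + \frac{8477083854 \sqrt{108037}}{161195} \approx 1.1035 \cdot 10^{7}$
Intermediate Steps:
$C = \frac{4}{7}$ ($C = \frac{1}{7} \cdot 4 = \frac{4}{7} \approx 0.57143$)
$o{\left(U \right)} = \frac{4}{7}$ ($o{\left(U \right)} = 1 \cdot \frac{4}{7} = \frac{4}{7}$)
$x = - \frac{832}{7}$ ($x = \frac{4}{7} \left(-208\right) = - \frac{832}{7} \approx -118.86$)
$h = \sqrt{108037} \approx 328.69$
$D = - \frac{1}{161195}$ ($D = \frac{1}{-161195} = - \frac{1}{161195} \approx -6.2037 \cdot 10^{-6}$)
$\left(x + h\right) \left(D + 52589\right) = \left(- \frac{832}{7} + \sqrt{108037}\right) \left(- \frac{1}{161195} + 52589\right) = \left(- \frac{832}{7} + \sqrt{108037}\right) \frac{8477083854}{161195} = - \frac{7052933766528}{1128365} + \frac{8477083854 \sqrt{108037}}{161195}$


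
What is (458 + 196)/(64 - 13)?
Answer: 218/17 ≈ 12.824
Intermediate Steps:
(458 + 196)/(64 - 13) = 654/51 = 654*(1/51) = 218/17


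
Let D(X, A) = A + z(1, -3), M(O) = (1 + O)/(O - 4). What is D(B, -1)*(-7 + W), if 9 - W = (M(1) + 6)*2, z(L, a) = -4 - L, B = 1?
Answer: 52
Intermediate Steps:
M(O) = (1 + O)/(-4 + O)
W = -5/3 (W = 9 - ((1 + 1)/(-4 + 1) + 6)*2 = 9 - (2/(-3) + 6)*2 = 9 - (-⅓*2 + 6)*2 = 9 - (-⅔ + 6)*2 = 9 - 16*2/3 = 9 - 1*32/3 = 9 - 32/3 = -5/3 ≈ -1.6667)
D(X, A) = -5 + A (D(X, A) = A + (-4 - 1*1) = A + (-4 - 1) = A - 5 = -5 + A)
D(B, -1)*(-7 + W) = (-5 - 1)*(-7 - 5/3) = -6*(-26/3) = 52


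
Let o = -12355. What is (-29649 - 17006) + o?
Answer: -59010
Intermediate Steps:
(-29649 - 17006) + o = (-29649 - 17006) - 12355 = -46655 - 12355 = -59010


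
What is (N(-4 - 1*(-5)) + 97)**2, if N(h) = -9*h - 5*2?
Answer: 6084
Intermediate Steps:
N(h) = -10 - 9*h (N(h) = -9*h - 10 = -10 - 9*h)
(N(-4 - 1*(-5)) + 97)**2 = ((-10 - 9*(-4 - 1*(-5))) + 97)**2 = ((-10 - 9*(-4 + 5)) + 97)**2 = ((-10 - 9*1) + 97)**2 = ((-10 - 9) + 97)**2 = (-19 + 97)**2 = 78**2 = 6084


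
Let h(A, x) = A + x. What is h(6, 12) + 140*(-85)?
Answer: -11882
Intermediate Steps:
h(6, 12) + 140*(-85) = (6 + 12) + 140*(-85) = 18 - 11900 = -11882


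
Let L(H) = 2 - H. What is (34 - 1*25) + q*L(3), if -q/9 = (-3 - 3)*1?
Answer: -45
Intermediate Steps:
q = 54 (q = -9*(-3 - 3) = -(-54) = -9*(-6) = 54)
(34 - 1*25) + q*L(3) = (34 - 1*25) + 54*(2 - 1*3) = (34 - 25) + 54*(2 - 3) = 9 + 54*(-1) = 9 - 54 = -45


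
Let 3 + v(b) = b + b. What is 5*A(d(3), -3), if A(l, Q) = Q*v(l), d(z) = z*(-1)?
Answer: 135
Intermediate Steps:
v(b) = -3 + 2*b (v(b) = -3 + (b + b) = -3 + 2*b)
d(z) = -z
A(l, Q) = Q*(-3 + 2*l)
5*A(d(3), -3) = 5*(-3*(-3 + 2*(-1*3))) = 5*(-3*(-3 + 2*(-3))) = 5*(-3*(-3 - 6)) = 5*(-3*(-9)) = 5*27 = 135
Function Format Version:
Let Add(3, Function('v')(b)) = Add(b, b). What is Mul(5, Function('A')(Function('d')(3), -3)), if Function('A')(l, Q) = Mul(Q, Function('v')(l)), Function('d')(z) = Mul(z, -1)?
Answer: 135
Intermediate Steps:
Function('v')(b) = Add(-3, Mul(2, b)) (Function('v')(b) = Add(-3, Add(b, b)) = Add(-3, Mul(2, b)))
Function('d')(z) = Mul(-1, z)
Function('A')(l, Q) = Mul(Q, Add(-3, Mul(2, l)))
Mul(5, Function('A')(Function('d')(3), -3)) = Mul(5, Mul(-3, Add(-3, Mul(2, Mul(-1, 3))))) = Mul(5, Mul(-3, Add(-3, Mul(2, -3)))) = Mul(5, Mul(-3, Add(-3, -6))) = Mul(5, Mul(-3, -9)) = Mul(5, 27) = 135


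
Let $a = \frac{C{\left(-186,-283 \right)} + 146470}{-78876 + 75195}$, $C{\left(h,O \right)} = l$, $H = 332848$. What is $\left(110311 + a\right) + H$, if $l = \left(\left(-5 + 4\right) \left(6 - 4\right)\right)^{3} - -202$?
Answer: $\frac{181235735}{409} \approx 4.4312 \cdot 10^{5}$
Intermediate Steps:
$l = 194$ ($l = \left(\left(-1\right) 2\right)^{3} + 202 = \left(-2\right)^{3} + 202 = -8 + 202 = 194$)
$C{\left(h,O \right)} = 194$
$a = - \frac{16296}{409}$ ($a = \frac{194 + 146470}{-78876 + 75195} = \frac{146664}{-3681} = 146664 \left(- \frac{1}{3681}\right) = - \frac{16296}{409} \approx -39.844$)
$\left(110311 + a\right) + H = \left(110311 - \frac{16296}{409}\right) + 332848 = \frac{45100903}{409} + 332848 = \frac{181235735}{409}$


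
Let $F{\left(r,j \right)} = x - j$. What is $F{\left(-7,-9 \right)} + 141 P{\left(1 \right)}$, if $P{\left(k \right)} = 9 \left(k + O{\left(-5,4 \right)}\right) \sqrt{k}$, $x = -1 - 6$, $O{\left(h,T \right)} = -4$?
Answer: $-3805$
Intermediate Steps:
$x = -7$
$F{\left(r,j \right)} = -7 - j$
$P{\left(k \right)} = \sqrt{k} \left(-36 + 9 k\right)$ ($P{\left(k \right)} = 9 \left(k - 4\right) \sqrt{k} = 9 \left(-4 + k\right) \sqrt{k} = \left(-36 + 9 k\right) \sqrt{k} = \sqrt{k} \left(-36 + 9 k\right)$)
$F{\left(-7,-9 \right)} + 141 P{\left(1 \right)} = \left(-7 - -9\right) + 141 \cdot 9 \sqrt{1} \left(-4 + 1\right) = \left(-7 + 9\right) + 141 \cdot 9 \cdot 1 \left(-3\right) = 2 + 141 \left(-27\right) = 2 - 3807 = -3805$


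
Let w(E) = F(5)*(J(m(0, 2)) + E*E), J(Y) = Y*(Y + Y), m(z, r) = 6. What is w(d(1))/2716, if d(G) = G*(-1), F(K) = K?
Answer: 365/2716 ≈ 0.13439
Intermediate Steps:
d(G) = -G
J(Y) = 2*Y² (J(Y) = Y*(2*Y) = 2*Y²)
w(E) = 360 + 5*E² (w(E) = 5*(2*6² + E*E) = 5*(2*36 + E²) = 5*(72 + E²) = 360 + 5*E²)
w(d(1))/2716 = (360 + 5*(-1*1)²)/2716 = (360 + 5*(-1)²)*(1/2716) = (360 + 5*1)*(1/2716) = (360 + 5)*(1/2716) = 365*(1/2716) = 365/2716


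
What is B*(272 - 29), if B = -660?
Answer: -160380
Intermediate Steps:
B*(272 - 29) = -660*(272 - 29) = -660*243 = -160380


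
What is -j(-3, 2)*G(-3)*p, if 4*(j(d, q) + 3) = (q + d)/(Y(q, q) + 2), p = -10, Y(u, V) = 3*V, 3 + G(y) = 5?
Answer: -485/8 ≈ -60.625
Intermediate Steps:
G(y) = 2 (G(y) = -3 + 5 = 2)
j(d, q) = -3 + (d + q)/(4*(2 + 3*q)) (j(d, q) = -3 + ((q + d)/(3*q + 2))/4 = -3 + ((d + q)/(2 + 3*q))/4 = -3 + (d + q)/(4*(2 + 3*q)))
-j(-3, 2)*G(-3)*p = -((-24 - 3 - 35*2)/(4*(2 + 3*2)))*2*(-10) = -((-24 - 3 - 70)/(4*(2 + 6)))*2*(-10) = -((1/4)*(-97)/8)*2*(-10) = -((1/4)*(1/8)*(-97))*2*(-10) = -(-97/32*2)*(-10) = -(-97)*(-10)/16 = -1*485/8 = -485/8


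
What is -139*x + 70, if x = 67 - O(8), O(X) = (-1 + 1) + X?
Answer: -8131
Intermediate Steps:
O(X) = X (O(X) = 0 + X = X)
x = 59 (x = 67 - 1*8 = 67 - 8 = 59)
-139*x + 70 = -139*59 + 70 = -8201 + 70 = -8131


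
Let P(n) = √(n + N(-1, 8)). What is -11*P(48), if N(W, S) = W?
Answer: -11*√47 ≈ -75.412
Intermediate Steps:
P(n) = √(-1 + n) (P(n) = √(n - 1) = √(-1 + n))
-11*P(48) = -11*√(-1 + 48) = -11*√47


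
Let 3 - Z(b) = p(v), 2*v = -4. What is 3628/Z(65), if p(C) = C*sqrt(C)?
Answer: 10884/17 - 7256*I*sqrt(2)/17 ≈ 640.24 - 603.62*I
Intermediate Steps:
v = -2 (v = (1/2)*(-4) = -2)
p(C) = C**(3/2)
Z(b) = 3 + 2*I*sqrt(2) (Z(b) = 3 - (-2)**(3/2) = 3 - (-2)*I*sqrt(2) = 3 + 2*I*sqrt(2))
3628/Z(65) = 3628/(3 + 2*I*sqrt(2))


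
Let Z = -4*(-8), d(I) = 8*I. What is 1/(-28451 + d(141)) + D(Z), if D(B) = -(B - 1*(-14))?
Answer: -1256859/27323 ≈ -46.000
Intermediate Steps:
Z = 32
D(B) = -14 - B (D(B) = -(B + 14) = -(14 + B) = -14 - B)
1/(-28451 + d(141)) + D(Z) = 1/(-28451 + 8*141) + (-14 - 1*32) = 1/(-28451 + 1128) + (-14 - 32) = 1/(-27323) - 46 = -1/27323 - 46 = -1256859/27323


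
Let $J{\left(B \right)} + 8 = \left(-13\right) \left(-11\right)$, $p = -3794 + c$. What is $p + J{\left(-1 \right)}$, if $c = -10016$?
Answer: $-13675$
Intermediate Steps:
$p = -13810$ ($p = -3794 - 10016 = -13810$)
$J{\left(B \right)} = 135$ ($J{\left(B \right)} = -8 - -143 = -8 + 143 = 135$)
$p + J{\left(-1 \right)} = -13810 + 135 = -13675$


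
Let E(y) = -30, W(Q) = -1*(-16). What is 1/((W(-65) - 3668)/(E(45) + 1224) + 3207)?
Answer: 597/1912753 ≈ 0.00031212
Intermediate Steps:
W(Q) = 16
1/((W(-65) - 3668)/(E(45) + 1224) + 3207) = 1/((16 - 3668)/(-30 + 1224) + 3207) = 1/(-3652/1194 + 3207) = 1/(-3652*1/1194 + 3207) = 1/(-1826/597 + 3207) = 1/(1912753/597) = 597/1912753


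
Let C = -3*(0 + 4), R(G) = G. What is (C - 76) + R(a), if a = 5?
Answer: -83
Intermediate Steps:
C = -12 (C = -3*4 = -12)
(C - 76) + R(a) = (-12 - 76) + 5 = -88 + 5 = -83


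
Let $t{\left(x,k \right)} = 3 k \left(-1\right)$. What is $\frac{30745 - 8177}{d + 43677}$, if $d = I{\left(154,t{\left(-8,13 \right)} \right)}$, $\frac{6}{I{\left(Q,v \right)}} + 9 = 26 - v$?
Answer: $\frac{631904}{1222959} \approx 0.5167$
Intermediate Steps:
$t{\left(x,k \right)} = - 3 k$
$I{\left(Q,v \right)} = \frac{6}{17 - v}$ ($I{\left(Q,v \right)} = \frac{6}{-9 - \left(-26 + v\right)} = \frac{6}{17 - v}$)
$d = \frac{3}{28}$ ($d = - \frac{6}{-17 - 39} = - \frac{6}{-56} = \left(-6\right) \left(- \frac{1}{56}\right) = \frac{3}{28} \approx 0.10714$)
$\frac{30745 - 8177}{d + 43677} = \frac{30745 - 8177}{\frac{3}{28} + 43677} = \frac{22568}{\frac{1222959}{28}} = 22568 \cdot \frac{28}{1222959} = \frac{631904}{1222959}$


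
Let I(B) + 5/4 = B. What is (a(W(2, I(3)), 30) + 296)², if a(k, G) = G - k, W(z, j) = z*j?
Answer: 416025/4 ≈ 1.0401e+5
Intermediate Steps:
I(B) = -5/4 + B
W(z, j) = j*z
(a(W(2, I(3)), 30) + 296)² = ((30 - (-5/4 + 3)*2) + 296)² = ((30 - 7*2/4) + 296)² = ((30 - 1*7/2) + 296)² = ((30 - 7/2) + 296)² = (53/2 + 296)² = (645/2)² = 416025/4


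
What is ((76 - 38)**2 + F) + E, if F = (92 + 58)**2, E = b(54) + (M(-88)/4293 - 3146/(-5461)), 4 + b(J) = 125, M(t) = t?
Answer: 564194641955/23444073 ≈ 24066.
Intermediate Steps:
b(J) = 121 (b(J) = -4 + 125 = 121)
E = 2849758043/23444073 (E = 121 + (-88/4293 - 3146/(-5461)) = 121 + (-88*1/4293 - 3146*(-1/5461)) = 121 + (-88/4293 + 3146/5461) = 121 + 13025210/23444073 = 2849758043/23444073 ≈ 121.56)
F = 22500 (F = 150**2 = 22500)
((76 - 38)**2 + F) + E = ((76 - 38)**2 + 22500) + 2849758043/23444073 = (38**2 + 22500) + 2849758043/23444073 = (1444 + 22500) + 2849758043/23444073 = 23944 + 2849758043/23444073 = 564194641955/23444073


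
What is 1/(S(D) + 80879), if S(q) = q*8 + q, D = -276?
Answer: 1/78395 ≈ 1.2756e-5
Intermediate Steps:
S(q) = 9*q (S(q) = 8*q + q = 9*q)
1/(S(D) + 80879) = 1/(9*(-276) + 80879) = 1/(-2484 + 80879) = 1/78395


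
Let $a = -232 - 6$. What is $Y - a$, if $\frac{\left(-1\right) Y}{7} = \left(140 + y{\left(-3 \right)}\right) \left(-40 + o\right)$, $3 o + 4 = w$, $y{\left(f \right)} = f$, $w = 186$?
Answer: $- \frac{58744}{3} \approx -19581.0$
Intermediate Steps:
$o = \frac{182}{3}$ ($o = - \frac{4}{3} + \frac{1}{3} \cdot 186 = - \frac{4}{3} + 62 = \frac{182}{3} \approx 60.667$)
$Y = - \frac{59458}{3}$ ($Y = - 7 \left(140 - 3\right) \left(-40 + \frac{182}{3}\right) = - 7 \cdot 137 \cdot \frac{62}{3} = \left(-7\right) \frac{8494}{3} = - \frac{59458}{3} \approx -19819.0$)
$a = -238$ ($a = -232 + \left(-6 + 0\right) = -232 - 6 = -238$)
$Y - a = - \frac{59458}{3} - -238 = - \frac{59458}{3} + 238 = - \frac{58744}{3}$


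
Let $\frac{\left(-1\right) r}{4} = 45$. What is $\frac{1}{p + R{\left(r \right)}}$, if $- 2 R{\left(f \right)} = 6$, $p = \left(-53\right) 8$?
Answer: $- \frac{1}{427} \approx -0.0023419$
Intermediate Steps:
$p = -424$
$r = -180$ ($r = \left(-4\right) 45 = -180$)
$R{\left(f \right)} = -3$ ($R{\left(f \right)} = \left(- \frac{1}{2}\right) 6 = -3$)
$\frac{1}{p + R{\left(r \right)}} = \frac{1}{-424 - 3} = \frac{1}{-427} = - \frac{1}{427}$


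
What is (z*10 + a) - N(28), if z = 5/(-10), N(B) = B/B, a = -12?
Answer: -18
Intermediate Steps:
N(B) = 1
z = -½ (z = 5*(-⅒) = -½ ≈ -0.50000)
(z*10 + a) - N(28) = (-½*10 - 12) - 1*1 = (-5 - 12) - 1 = -17 - 1 = -18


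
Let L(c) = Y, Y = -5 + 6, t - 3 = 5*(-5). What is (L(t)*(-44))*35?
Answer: -1540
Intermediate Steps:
t = -22 (t = 3 + 5*(-5) = 3 - 25 = -22)
Y = 1
L(c) = 1
(L(t)*(-44))*35 = (1*(-44))*35 = -44*35 = -1540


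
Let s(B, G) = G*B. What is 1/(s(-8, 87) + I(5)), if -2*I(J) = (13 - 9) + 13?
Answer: -2/1409 ≈ -0.0014194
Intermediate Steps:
s(B, G) = B*G
I(J) = -17/2 (I(J) = -((13 - 9) + 13)/2 = -(4 + 13)/2 = -1/2*17 = -17/2)
1/(s(-8, 87) + I(5)) = 1/(-8*87 - 17/2) = 1/(-696 - 17/2) = 1/(-1409/2) = -2/1409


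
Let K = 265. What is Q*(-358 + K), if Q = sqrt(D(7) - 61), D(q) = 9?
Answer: -186*I*sqrt(13) ≈ -670.63*I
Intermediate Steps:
Q = 2*I*sqrt(13) (Q = sqrt(9 - 61) = sqrt(-52) = 2*I*sqrt(13) ≈ 7.2111*I)
Q*(-358 + K) = (2*I*sqrt(13))*(-358 + 265) = (2*I*sqrt(13))*(-93) = -186*I*sqrt(13)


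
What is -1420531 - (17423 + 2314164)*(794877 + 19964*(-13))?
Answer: -1248204863046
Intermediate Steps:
-1420531 - (17423 + 2314164)*(794877 + 19964*(-13)) = -1420531 - 2331587*(794877 - 259532) = -1420531 - 2331587*535345 = -1420531 - 1*1248203442515 = -1420531 - 1248203442515 = -1248204863046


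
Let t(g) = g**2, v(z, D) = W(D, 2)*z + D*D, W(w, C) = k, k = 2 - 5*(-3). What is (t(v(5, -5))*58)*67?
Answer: 47020600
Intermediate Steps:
k = 17 (k = 2 + 15 = 17)
W(w, C) = 17
v(z, D) = D**2 + 17*z (v(z, D) = 17*z + D*D = 17*z + D**2 = D**2 + 17*z)
(t(v(5, -5))*58)*67 = (((-5)**2 + 17*5)**2*58)*67 = ((25 + 85)**2*58)*67 = (110**2*58)*67 = (12100*58)*67 = 701800*67 = 47020600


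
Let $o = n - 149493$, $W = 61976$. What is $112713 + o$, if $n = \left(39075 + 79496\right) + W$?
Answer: $143767$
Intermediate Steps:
$n = 180547$ ($n = \left(39075 + 79496\right) + 61976 = 118571 + 61976 = 180547$)
$o = 31054$ ($o = 180547 - 149493 = 31054$)
$112713 + o = 112713 + 31054 = 143767$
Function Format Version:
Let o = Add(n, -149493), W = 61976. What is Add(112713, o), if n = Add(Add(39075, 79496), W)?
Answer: 143767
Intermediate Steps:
n = 180547 (n = Add(Add(39075, 79496), 61976) = Add(118571, 61976) = 180547)
o = 31054 (o = Add(180547, -149493) = 31054)
Add(112713, o) = Add(112713, 31054) = 143767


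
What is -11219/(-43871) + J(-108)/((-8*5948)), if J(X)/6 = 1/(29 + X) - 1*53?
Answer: 5409517159/20614631932 ≈ 0.26241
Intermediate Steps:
J(X) = -318 + 6/(29 + X) (J(X) = 6*(1/(29 + X) - 1*53) = 6*(1/(29 + X) - 53) = 6*(-53 + 1/(29 + X)) = -318 + 6/(29 + X))
-11219/(-43871) + J(-108)/((-8*5948)) = -11219/(-43871) + (6*(-1536 - 53*(-108))/(29 - 108))/((-8*5948)) = -11219*(-1/43871) + (6*(-1536 + 5724)/(-79))/(-47584) = 11219/43871 + (6*(-1/79)*4188)*(-1/47584) = 11219/43871 - 25128/79*(-1/47584) = 11219/43871 + 3141/469892 = 5409517159/20614631932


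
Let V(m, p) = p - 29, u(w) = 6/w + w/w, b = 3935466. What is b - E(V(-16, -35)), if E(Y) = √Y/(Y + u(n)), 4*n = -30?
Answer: 3935466 + 40*I/319 ≈ 3.9355e+6 + 0.12539*I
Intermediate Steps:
n = -15/2 (n = (¼)*(-30) = -15/2 ≈ -7.5000)
u(w) = 1 + 6/w (u(w) = 6/w + 1 = 1 + 6/w)
V(m, p) = -29 + p
E(Y) = √Y/(⅕ + Y) (E(Y) = √Y/(Y + (6 - 15/2)/(-15/2)) = √Y/(Y - 2/15*(-3/2)) = √Y/(Y + ⅕) = √Y/(⅕ + Y))
b - E(V(-16, -35)) = 3935466 - 5*√(-29 - 35)/(1 + 5*(-29 - 35)) = 3935466 - 5*√(-64)/(1 + 5*(-64)) = 3935466 - 5*8*I/(1 - 320) = 3935466 - 5*8*I/(-319) = 3935466 - 5*8*I*(-1)/319 = 3935466 - (-40)*I/319 = 3935466 + 40*I/319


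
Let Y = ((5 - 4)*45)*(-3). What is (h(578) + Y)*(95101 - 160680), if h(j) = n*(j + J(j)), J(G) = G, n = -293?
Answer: 22220985097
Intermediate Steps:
Y = -135 (Y = (1*45)*(-3) = 45*(-3) = -135)
h(j) = -586*j (h(j) = -293*(j + j) = -586*j)
(h(578) + Y)*(95101 - 160680) = (-586*578 - 135)*(95101 - 160680) = (-338708 - 135)*(-65579) = -338843*(-65579) = 22220985097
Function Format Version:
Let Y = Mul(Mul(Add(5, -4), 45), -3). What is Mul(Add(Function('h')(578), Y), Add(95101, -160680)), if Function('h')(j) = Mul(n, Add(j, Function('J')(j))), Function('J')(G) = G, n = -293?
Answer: 22220985097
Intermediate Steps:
Y = -135 (Y = Mul(Mul(1, 45), -3) = Mul(45, -3) = -135)
Function('h')(j) = Mul(-586, j) (Function('h')(j) = Mul(-293, Add(j, j)) = Mul(-293, Mul(2, j)) = Mul(-586, j))
Mul(Add(Function('h')(578), Y), Add(95101, -160680)) = Mul(Add(Mul(-586, 578), -135), Add(95101, -160680)) = Mul(Add(-338708, -135), -65579) = Mul(-338843, -65579) = 22220985097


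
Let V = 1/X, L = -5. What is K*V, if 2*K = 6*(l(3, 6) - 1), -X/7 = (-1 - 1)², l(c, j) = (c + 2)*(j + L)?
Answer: -3/7 ≈ -0.42857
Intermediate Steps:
l(c, j) = (-5 + j)*(2 + c) (l(c, j) = (c + 2)*(j - 5) = (2 + c)*(-5 + j) = (-5 + j)*(2 + c))
X = -28 (X = -7*(-1 - 1)² = -7*(-2)² = -7*4 = -28)
V = -1/28 (V = 1/(-28) = -1/28 ≈ -0.035714)
K = 12 (K = (6*((-10 - 5*3 + 2*6 + 3*6) - 1))/2 = (6*((-10 - 15 + 12 + 18) - 1))/2 = (6*(5 - 1))/2 = (6*4)/2 = (½)*24 = 12)
K*V = 12*(-1/28) = -3/7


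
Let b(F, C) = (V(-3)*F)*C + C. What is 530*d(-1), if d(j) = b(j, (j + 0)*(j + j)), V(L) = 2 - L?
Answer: -4240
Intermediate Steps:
b(F, C) = C + 5*C*F (b(F, C) = ((2 - 1*(-3))*F)*C + C = ((2 + 3)*F)*C + C = (5*F)*C + C = 5*C*F + C = C + 5*C*F)
d(j) = 2*j²*(1 + 5*j) (d(j) = ((j + 0)*(j + j))*(1 + 5*j) = (j*(2*j))*(1 + 5*j) = (2*j²)*(1 + 5*j) = 2*j²*(1 + 5*j))
530*d(-1) = 530*((-1)²*(2 + 10*(-1))) = 530*(1*(2 - 10)) = 530*(1*(-8)) = 530*(-8) = -4240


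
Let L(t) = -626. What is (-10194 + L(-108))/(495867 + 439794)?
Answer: -10820/935661 ≈ -0.011564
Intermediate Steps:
(-10194 + L(-108))/(495867 + 439794) = (-10194 - 626)/(495867 + 439794) = -10820/935661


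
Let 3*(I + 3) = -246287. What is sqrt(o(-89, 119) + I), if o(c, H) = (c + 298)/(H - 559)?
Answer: I*sqrt(295556910)/60 ≈ 286.53*I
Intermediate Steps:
o(c, H) = (298 + c)/(-559 + H)
I = -246296/3 (I = -3 + (1/3)*(-246287) = -3 - 246287/3 = -246296/3 ≈ -82099.)
sqrt(o(-89, 119) + I) = sqrt((298 - 89)/(-559 + 119) - 246296/3) = sqrt(209/(-440) - 246296/3) = sqrt(-1/440*209 - 246296/3) = sqrt(-19/40 - 246296/3) = sqrt(-9851897/120) = I*sqrt(295556910)/60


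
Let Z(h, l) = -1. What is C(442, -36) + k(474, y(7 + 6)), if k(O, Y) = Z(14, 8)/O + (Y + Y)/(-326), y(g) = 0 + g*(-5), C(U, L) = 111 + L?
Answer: 5825297/77262 ≈ 75.397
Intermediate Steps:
y(g) = -5*g (y(g) = 0 - 5*g = -5*g)
k(O, Y) = -1/O - Y/163 (k(O, Y) = -1/O + (Y + Y)/(-326) = -1/O + (2*Y)*(-1/326) = -1/O - Y/163)
C(442, -36) + k(474, y(7 + 6)) = (111 - 36) + (-1/474 - (-5)*(7 + 6)/163) = 75 + (-1*1/474 - (-5)*13/163) = 75 + (-1/474 - 1/163*(-65)) = 75 + (-1/474 + 65/163) = 75 + 30647/77262 = 5825297/77262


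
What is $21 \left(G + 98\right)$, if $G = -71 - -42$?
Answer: $1449$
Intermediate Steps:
$G = -29$ ($G = -71 + 42 = -29$)
$21 \left(G + 98\right) = 21 \left(-29 + 98\right) = 21 \cdot 69 = 1449$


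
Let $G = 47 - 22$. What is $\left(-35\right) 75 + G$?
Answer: $-2600$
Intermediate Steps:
$G = 25$
$\left(-35\right) 75 + G = \left(-35\right) 75 + 25 = -2625 + 25 = -2600$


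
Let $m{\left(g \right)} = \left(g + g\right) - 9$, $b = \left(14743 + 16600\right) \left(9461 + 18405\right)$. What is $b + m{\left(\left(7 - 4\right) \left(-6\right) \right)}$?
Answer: $873403993$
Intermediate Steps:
$b = 873404038$ ($b = 31343 \cdot 27866 = 873404038$)
$m{\left(g \right)} = -9 + 2 g$ ($m{\left(g \right)} = 2 g + \left(-15 + 6\right) = 2 g - 9 = -9 + 2 g$)
$b + m{\left(\left(7 - 4\right) \left(-6\right) \right)} = 873404038 + \left(-9 + 2 \left(7 - 4\right) \left(-6\right)\right) = 873404038 + \left(-9 + 2 \cdot 3 \left(-6\right)\right) = 873404038 + \left(-9 + 2 \left(-18\right)\right) = 873404038 - 45 = 873403993$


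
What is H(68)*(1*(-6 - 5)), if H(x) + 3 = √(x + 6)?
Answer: 33 - 11*√74 ≈ -61.626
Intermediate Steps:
H(x) = -3 + √(6 + x) (H(x) = -3 + √(x + 6) = -3 + √(6 + x))
H(68)*(1*(-6 - 5)) = (-3 + √(6 + 68))*(1*(-6 - 5)) = (-3 + √74)*(1*(-11)) = (-3 + √74)*(-11) = 33 - 11*√74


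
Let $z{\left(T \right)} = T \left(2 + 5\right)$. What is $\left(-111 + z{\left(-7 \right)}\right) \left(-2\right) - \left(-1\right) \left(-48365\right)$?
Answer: $-48045$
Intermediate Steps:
$z{\left(T \right)} = 7 T$ ($z{\left(T \right)} = T 7 = 7 T$)
$\left(-111 + z{\left(-7 \right)}\right) \left(-2\right) - \left(-1\right) \left(-48365\right) = \left(-111 + 7 \left(-7\right)\right) \left(-2\right) - \left(-1\right) \left(-48365\right) = \left(-111 - 49\right) \left(-2\right) - 48365 = \left(-160\right) \left(-2\right) - 48365 = 320 - 48365 = -48045$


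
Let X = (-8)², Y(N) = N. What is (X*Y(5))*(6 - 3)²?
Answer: 2880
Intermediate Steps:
X = 64
(X*Y(5))*(6 - 3)² = (64*5)*(6 - 3)² = 320*3² = 320*9 = 2880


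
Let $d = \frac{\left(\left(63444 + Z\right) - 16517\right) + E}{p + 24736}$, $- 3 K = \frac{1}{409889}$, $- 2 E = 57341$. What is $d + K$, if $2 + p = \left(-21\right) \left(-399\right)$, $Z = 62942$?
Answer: $\frac{199694165573}{81435926742} \approx 2.4522$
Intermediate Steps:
$E = - \frac{57341}{2}$ ($E = \left(- \frac{1}{2}\right) 57341 = - \frac{57341}{2} \approx -28671.0$)
$p = 8377$ ($p = -2 - -8379 = -2 + 8379 = 8377$)
$K = - \frac{1}{1229667}$ ($K = - \frac{1}{3 \cdot 409889} = \left(- \frac{1}{3}\right) \frac{1}{409889} = - \frac{1}{1229667} \approx -8.1323 \cdot 10^{-7}$)
$d = \frac{162397}{66226}$ ($d = \frac{\left(\left(63444 + 62942\right) - 16517\right) - \frac{57341}{2}}{8377 + 24736} = \frac{\left(126386 - 16517\right) - \frac{57341}{2}}{33113} = \left(109869 - \frac{57341}{2}\right) \frac{1}{33113} = \frac{162397}{2} \cdot \frac{1}{33113} = \frac{162397}{66226} \approx 2.4522$)
$d + K = \frac{162397}{66226} - \frac{1}{1229667} = \frac{199694165573}{81435926742}$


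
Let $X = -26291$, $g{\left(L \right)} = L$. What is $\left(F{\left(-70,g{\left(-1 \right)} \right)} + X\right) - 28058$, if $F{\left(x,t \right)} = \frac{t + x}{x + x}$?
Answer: $- \frac{7608789}{140} \approx -54349.0$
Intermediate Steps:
$F{\left(x,t \right)} = \frac{t + x}{2 x}$
$\left(F{\left(-70,g{\left(-1 \right)} \right)} + X\right) - 28058 = \left(\frac{-1 - 70}{2 \left(-70\right)} - 26291\right) - 28058 = \left(\frac{1}{2} \left(- \frac{1}{70}\right) \left(-71\right) - 26291\right) - 28058 = \left(\frac{71}{140} - 26291\right) - 28058 = - \frac{3680669}{140} - 28058 = - \frac{7608789}{140}$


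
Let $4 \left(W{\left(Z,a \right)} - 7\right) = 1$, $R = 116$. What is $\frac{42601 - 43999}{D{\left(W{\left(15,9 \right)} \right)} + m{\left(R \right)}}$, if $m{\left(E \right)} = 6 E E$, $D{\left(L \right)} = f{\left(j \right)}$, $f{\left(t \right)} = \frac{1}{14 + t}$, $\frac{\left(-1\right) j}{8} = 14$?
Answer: $- \frac{137004}{7912127} \approx -0.017316$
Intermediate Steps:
$W{\left(Z,a \right)} = \frac{29}{4}$ ($W{\left(Z,a \right)} = 7 + \frac{1}{4} \cdot 1 = 7 + \frac{1}{4} = \frac{29}{4}$)
$j = -112$ ($j = \left(-8\right) 14 = -112$)
$D{\left(L \right)} = - \frac{1}{98}$ ($D{\left(L \right)} = \frac{1}{14 - 112} = \frac{1}{-98} = - \frac{1}{98}$)
$m{\left(E \right)} = 6 E^{2}$
$\frac{42601 - 43999}{D{\left(W{\left(15,9 \right)} \right)} + m{\left(R \right)}} = \frac{42601 - 43999}{- \frac{1}{98} + 6 \cdot 116^{2}} = - \frac{1398}{- \frac{1}{98} + 6 \cdot 13456} = - \frac{1398}{- \frac{1}{98} + 80736} = - \frac{1398}{\frac{7912127}{98}} = \left(-1398\right) \frac{98}{7912127} = - \frac{137004}{7912127}$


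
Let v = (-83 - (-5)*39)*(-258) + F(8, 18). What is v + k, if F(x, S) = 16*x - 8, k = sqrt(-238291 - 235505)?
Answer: -28776 + 6*I*sqrt(13161) ≈ -28776.0 + 688.33*I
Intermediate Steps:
k = 6*I*sqrt(13161) (k = sqrt(-473796) = 6*I*sqrt(13161) ≈ 688.33*I)
F(x, S) = -8 + 16*x
v = -28776 (v = (-83 - (-5)*39)*(-258) + (-8 + 16*8) = (-83 - 1*(-195))*(-258) + (-8 + 128) = (-83 + 195)*(-258) + 120 = 112*(-258) + 120 = -28896 + 120 = -28776)
v + k = -28776 + 6*I*sqrt(13161)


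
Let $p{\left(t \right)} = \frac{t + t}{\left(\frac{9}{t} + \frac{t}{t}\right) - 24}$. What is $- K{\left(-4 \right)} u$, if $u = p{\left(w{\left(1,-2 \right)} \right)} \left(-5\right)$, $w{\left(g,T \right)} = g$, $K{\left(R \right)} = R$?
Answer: $\frac{20}{7} \approx 2.8571$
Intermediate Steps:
$p{\left(t \right)} = \frac{2 t}{-23 + \frac{9}{t}}$ ($p{\left(t \right)} = \frac{2 t}{\left(\frac{9}{t} + 1\right) - 24} = \frac{2 t}{\left(1 + \frac{9}{t}\right) - 24} = \frac{2 t}{-23 + \frac{9}{t}}$)
$u = \frac{5}{7}$ ($u = - \frac{2 \cdot 1^{2}}{-9 + 23 \cdot 1} \left(-5\right) = \left(-2\right) 1 \frac{1}{-9 + 23} \left(-5\right) = \left(-2\right) 1 \cdot \frac{1}{14} \left(-5\right) = \left(- \frac{1}{7}\right) \left(-5\right) = \frac{5}{7} \approx 0.71429$)
$- K{\left(-4 \right)} u = \left(-1\right) \left(-4\right) \frac{5}{7} = 4 \cdot \frac{5}{7} = \frac{20}{7}$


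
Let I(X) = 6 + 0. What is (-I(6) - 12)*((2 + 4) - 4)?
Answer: -36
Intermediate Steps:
I(X) = 6
(-I(6) - 12)*((2 + 4) - 4) = (-1*6 - 12)*((2 + 4) - 4) = (-6 - 12)*(6 - 4) = -18*2 = -36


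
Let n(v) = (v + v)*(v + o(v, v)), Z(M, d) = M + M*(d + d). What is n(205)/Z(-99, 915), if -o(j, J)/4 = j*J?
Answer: 7648550/20141 ≈ 379.75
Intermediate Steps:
o(j, J) = -4*J*j (o(j, J) = -4*j*J = -4*J*j)
Z(M, d) = M + 2*M*d (Z(M, d) = M + M*(2*d) = M + 2*M*d)
n(v) = 2*v*(v - 4*v²) (n(v) = (v + v)*(v - 4*v*v) = (2*v)*(v - 4*v²) = 2*v*(v - 4*v²))
n(205)/Z(-99, 915) = (205²*(2 - 8*205))/((-99*(1 + 2*915))) = (42025*(2 - 1640))/((-99*(1 + 1830))) = (42025*(-1638))/((-99*1831)) = -68836950/(-181269) = -68836950*(-1/181269) = 7648550/20141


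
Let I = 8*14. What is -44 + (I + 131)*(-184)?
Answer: -44756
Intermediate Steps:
I = 112
-44 + (I + 131)*(-184) = -44 + (112 + 131)*(-184) = -44 + 243*(-184) = -44 - 44712 = -44756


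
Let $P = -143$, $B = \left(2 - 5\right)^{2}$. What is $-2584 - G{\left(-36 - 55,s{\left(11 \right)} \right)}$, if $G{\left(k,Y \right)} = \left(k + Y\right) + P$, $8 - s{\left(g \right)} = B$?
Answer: $-2349$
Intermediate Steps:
$B = 9$ ($B = \left(-3\right)^{2} = 9$)
$s{\left(g \right)} = -1$ ($s{\left(g \right)} = 8 - 9 = -1$)
$G{\left(k,Y \right)} = -143 + Y + k$ ($G{\left(k,Y \right)} = \left(k + Y\right) - 143 = \left(Y + k\right) - 143 = -143 + Y + k$)
$-2584 - G{\left(-36 - 55,s{\left(11 \right)} \right)} = -2584 - \left(-143 - 1 - 91\right) = -2584 - -235 = -2584 + 235 = -2349$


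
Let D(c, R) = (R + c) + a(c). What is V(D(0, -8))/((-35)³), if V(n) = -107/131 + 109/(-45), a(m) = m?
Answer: 19094/252748125 ≈ 7.5546e-5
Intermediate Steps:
D(c, R) = R + 2*c (D(c, R) = (R + c) + c = R + 2*c)
V(n) = -19094/5895 (V(n) = -107*1/131 + 109*(-1/45) = -107/131 - 109/45 = -19094/5895)
V(D(0, -8))/((-35)³) = -19094/(5895*((-35)³)) = -19094/5895/(-42875) = -19094/5895*(-1/42875) = 19094/252748125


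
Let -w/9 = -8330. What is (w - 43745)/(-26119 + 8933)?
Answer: -31225/17186 ≈ -1.8169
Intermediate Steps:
w = 74970 (w = -9*(-8330) = 74970)
(w - 43745)/(-26119 + 8933) = (74970 - 43745)/(-26119 + 8933) = 31225/(-17186) = 31225*(-1/17186) = -31225/17186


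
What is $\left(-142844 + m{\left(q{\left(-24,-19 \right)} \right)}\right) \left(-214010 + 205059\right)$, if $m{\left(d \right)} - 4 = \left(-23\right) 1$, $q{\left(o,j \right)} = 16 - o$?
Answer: $1278766713$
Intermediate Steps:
$m{\left(d \right)} = -19$ ($m{\left(d \right)} = 4 - 23 = -19$)
$\left(-142844 + m{\left(q{\left(-24,-19 \right)} \right)}\right) \left(-214010 + 205059\right) = \left(-142844 - 19\right) \left(-214010 + 205059\right) = \left(-142863\right) \left(-8951\right) = 1278766713$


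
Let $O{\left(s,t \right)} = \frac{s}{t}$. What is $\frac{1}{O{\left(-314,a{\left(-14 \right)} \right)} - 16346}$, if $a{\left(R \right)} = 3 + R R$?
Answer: $- \frac{199}{3253168} \approx -6.1171 \cdot 10^{-5}$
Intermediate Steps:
$a{\left(R \right)} = 3 + R^{2}$
$\frac{1}{O{\left(-314,a{\left(-14 \right)} \right)} - 16346} = \frac{1}{- \frac{314}{3 + \left(-14\right)^{2}} - 16346} = \frac{1}{- \frac{314}{3 + 196} - 16346} = \frac{1}{- \frac{314}{199} - 16346} = \frac{1}{- \frac{3253168}{199}} = - \frac{199}{3253168}$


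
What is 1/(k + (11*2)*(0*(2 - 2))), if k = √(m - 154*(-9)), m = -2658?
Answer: -I*√318/636 ≈ -0.028039*I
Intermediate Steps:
k = 2*I*√318 (k = √(-2658 - 154*(-9)) = √(-2658 + 1386) = √(-1272) = 2*I*√318 ≈ 35.665*I)
1/(k + (11*2)*(0*(2 - 2))) = 1/(2*I*√318 + (11*2)*(0*(2 - 2))) = 1/(2*I*√318 + 22*(0*0)) = 1/(2*I*√318 + 22*0) = 1/(2*I*√318 + 0) = 1/(2*I*√318) = -I*√318/636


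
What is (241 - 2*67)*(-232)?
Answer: -24824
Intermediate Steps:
(241 - 2*67)*(-232) = (241 - 134)*(-232) = 107*(-232) = -24824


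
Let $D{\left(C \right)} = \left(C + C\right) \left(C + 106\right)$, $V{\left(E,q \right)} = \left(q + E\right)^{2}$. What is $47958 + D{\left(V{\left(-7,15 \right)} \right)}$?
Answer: $69718$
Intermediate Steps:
$V{\left(E,q \right)} = \left(E + q\right)^{2}$
$D{\left(C \right)} = 2 C \left(106 + C\right)$
$47958 + D{\left(V{\left(-7,15 \right)} \right)} = 47958 + 2 \left(-7 + 15\right)^{2} \left(106 + \left(-7 + 15\right)^{2}\right) = 47958 + 2 \cdot 8^{2} \left(106 + 8^{2}\right) = 47958 + 2 \cdot 64 \left(106 + 64\right) = 47958 + 2 \cdot 64 \cdot 170 = 47958 + 21760 = 69718$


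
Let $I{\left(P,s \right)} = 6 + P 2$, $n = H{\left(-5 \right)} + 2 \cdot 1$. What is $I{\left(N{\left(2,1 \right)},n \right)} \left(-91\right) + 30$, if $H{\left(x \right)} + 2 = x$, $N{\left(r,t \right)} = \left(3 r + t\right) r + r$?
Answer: $-3428$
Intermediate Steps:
$N{\left(r,t \right)} = r + r \left(t + 3 r\right)$ ($N{\left(r,t \right)} = \left(t + 3 r\right) r + r = r \left(t + 3 r\right) + r = r + r \left(t + 3 r\right)$)
$H{\left(x \right)} = -2 + x$
$n = -5$ ($n = \left(-2 - 5\right) + 2 \cdot 1 = -7 + 2 = -5$)
$I{\left(P,s \right)} = 6 + 2 P$
$I{\left(N{\left(2,1 \right)},n \right)} \left(-91\right) + 30 = \left(6 + 2 \cdot 2 \left(1 + 1 + 3 \cdot 2\right)\right) \left(-91\right) + 30 = \left(6 + 2 \cdot 2 \left(1 + 1 + 6\right)\right) \left(-91\right) + 30 = \left(6 + 2 \cdot 2 \cdot 8\right) \left(-91\right) + 30 = \left(6 + 2 \cdot 16\right) \left(-91\right) + 30 = \left(6 + 32\right) \left(-91\right) + 30 = 38 \left(-91\right) + 30 = -3458 + 30 = -3428$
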